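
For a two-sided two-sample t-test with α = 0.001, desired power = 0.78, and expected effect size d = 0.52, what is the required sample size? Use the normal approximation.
n = 123 per group

Sample size formula (two-sample t-test, normal approximation):
n = 2 · ((z_{α/2} + z_β) / d)²

z_{α/2} = 3.291 (for α = 0.001, two-sided)
z_β = 0.772 (for power = 0.78)
d = 0.52

n = 2 · ((3.291 + 0.772) / 0.52)²
n = 2 · (7.813)²
n ≈ 122.09
Round up to the next whole number: n = 123 per group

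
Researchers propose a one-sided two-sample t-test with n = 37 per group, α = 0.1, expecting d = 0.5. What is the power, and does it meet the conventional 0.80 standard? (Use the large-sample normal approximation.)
Power ≈ 0.81; the study is adequately powered (power ≥ 0.80)

Power calculation (two-sample t-test, normal approximation):
z_β = d · √(n/2) - z_α
z_β = 0.5 · √(37/2) - 1.282
z_β = 0.5 · 4.301 - 1.282
z_β = 0.869

Power = Φ(z_β) = Φ(0.869) ≈ 0.808

Effect size d = 0.5 is medium by Cohen's convention (0.2/0.5/0.8).

Threshold: power ≥ 0.80 is conventionally adequate.
Power ≈ 0.81 → the study is adequately powered (power ≥ 0.80).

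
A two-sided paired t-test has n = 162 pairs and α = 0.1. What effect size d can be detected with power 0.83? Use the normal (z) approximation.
d ≈ 0.20

Minimum detectable effect (paired t-test, normal approximation):
d = (z_{α/2} + z_β) / √n
d = (1.645 + 0.954) / √162
d = 2.599 / 12.728
d ≈ 0.20

By Cohen's convention (0.2 small / 0.5 medium / 0.8 large): small effect.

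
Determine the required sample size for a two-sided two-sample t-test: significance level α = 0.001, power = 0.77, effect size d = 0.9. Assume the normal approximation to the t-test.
n = 41 per group

Sample size formula (two-sample t-test, normal approximation):
n = 2 · ((z_{α/2} + z_β) / d)²

z_{α/2} = 3.291 (for α = 0.001, two-sided)
z_β = 0.739 (for power = 0.77)
d = 0.9

n = 2 · ((3.291 + 0.739) / 0.9)²
n = 2 · (4.478)²
n ≈ 40.10
Round up to the next whole number: n = 41 per group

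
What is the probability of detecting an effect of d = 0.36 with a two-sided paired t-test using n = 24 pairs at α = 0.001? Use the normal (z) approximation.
Power ≈ 0.06

Power calculation (paired t-test, normal approximation):
z_β = d · √n - z_{α/2}
z_β = 0.36 · √24 - 3.291
z_β = 0.36 · 4.899 - 3.291
z_β = -1.527

Power = Φ(z_β) = Φ(-1.527) ≈ 0.063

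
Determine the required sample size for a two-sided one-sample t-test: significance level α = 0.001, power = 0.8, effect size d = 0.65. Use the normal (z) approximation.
n = 41

Sample size formula (one-sample t-test, normal approximation):
n = ((z_{α/2} + z_β) / d)²

z_{α/2} = 3.291 (for α = 0.001, two-sided)
z_β = 0.842 (for power = 0.8)
d = 0.65

n = ((3.291 + 0.842) / 0.65)²
n = (6.358)²
n ≈ 40.42
Round up to the next whole number: n = 41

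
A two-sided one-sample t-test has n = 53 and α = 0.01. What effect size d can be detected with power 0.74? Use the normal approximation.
d ≈ 0.44

Minimum detectable effect (one-sample t-test, normal approximation):
d = (z_{α/2} + z_β) / √n
d = (2.576 + 0.643) / √53
d = 3.219 / 7.280
d ≈ 0.44

By Cohen's convention (0.2 small / 0.5 medium / 0.8 large): small effect.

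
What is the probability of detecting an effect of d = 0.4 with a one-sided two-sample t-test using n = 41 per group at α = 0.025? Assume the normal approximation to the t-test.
Power ≈ 0.44

Power calculation (two-sample t-test, normal approximation):
z_β = d · √(n/2) - z_α
z_β = 0.4 · √(41/2) - 1.960
z_β = 0.4 · 4.528 - 1.960
z_β = -0.149

Power = Φ(z_β) = Φ(-0.149) ≈ 0.441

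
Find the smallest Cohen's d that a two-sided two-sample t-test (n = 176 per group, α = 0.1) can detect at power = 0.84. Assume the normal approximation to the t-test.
d ≈ 0.28

Minimum detectable effect (two-sample t-test, normal approximation):
d = (z_{α/2} + z_β) / √(n/2)
d = (1.645 + 0.994) / √(176/2)
d = 2.639 / 9.381
d ≈ 0.28

By Cohen's convention (0.2 small / 0.5 medium / 0.8 large): small effect.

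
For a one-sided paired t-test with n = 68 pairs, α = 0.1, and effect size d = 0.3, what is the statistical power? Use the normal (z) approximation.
Power ≈ 0.88

Power calculation (paired t-test, normal approximation):
z_β = d · √n - z_α
z_β = 0.3 · √68 - 1.282
z_β = 0.3 · 8.246 - 1.282
z_β = 1.192

Power = Φ(z_β) = Φ(1.192) ≈ 0.883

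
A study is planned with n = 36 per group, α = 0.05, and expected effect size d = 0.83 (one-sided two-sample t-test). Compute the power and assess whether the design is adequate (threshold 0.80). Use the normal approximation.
Power ≈ 0.97; the study is adequately powered (power ≥ 0.80)

Power calculation (two-sample t-test, normal approximation):
z_β = d · √(n/2) - z_α
z_β = 0.83 · √(36/2) - 1.645
z_β = 0.83 · 4.243 - 1.645
z_β = 1.877

Power = Φ(z_β) = Φ(1.877) ≈ 0.970

Effect size d = 0.83 is large by Cohen's convention (0.2/0.5/0.8).

Threshold: power ≥ 0.80 is conventionally adequate.
Power ≈ 0.97 → the study is adequately powered (power ≥ 0.80).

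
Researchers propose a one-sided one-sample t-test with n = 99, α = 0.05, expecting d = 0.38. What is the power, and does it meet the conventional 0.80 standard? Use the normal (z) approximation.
Power ≈ 0.98; the study is adequately powered (power ≥ 0.80)

Power calculation (one-sample t-test, normal approximation):
z_β = d · √n - z_α
z_β = 0.38 · √99 - 1.645
z_β = 0.38 · 9.950 - 1.645
z_β = 2.136

Power = Φ(z_β) = Φ(2.136) ≈ 0.984

Effect size d = 0.38 is small by Cohen's convention (0.2/0.5/0.8).

Threshold: power ≥ 0.80 is conventionally adequate.
Power ≈ 0.98 → the study is adequately powered (power ≥ 0.80).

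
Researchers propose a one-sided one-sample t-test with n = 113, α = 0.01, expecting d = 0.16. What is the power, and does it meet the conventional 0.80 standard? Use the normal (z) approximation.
Power ≈ 0.27; the study is underpowered (power < 0.80)

Power calculation (one-sample t-test, normal approximation):
z_β = d · √n - z_α
z_β = 0.16 · √113 - 2.326
z_β = 0.16 · 10.630 - 2.326
z_β = -0.626

Power = Φ(z_β) = Φ(-0.626) ≈ 0.266

Effect size d = 0.16 is very small by Cohen's convention (0.2/0.5/0.8).

Threshold: power ≥ 0.80 is conventionally adequate.
Power ≈ 0.27 → the study is underpowered (power < 0.80).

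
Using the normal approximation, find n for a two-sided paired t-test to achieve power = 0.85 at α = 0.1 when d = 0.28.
n = 92 pairs

Sample size formula (paired t-test, normal approximation):
n = ((z_{α/2} + z_β) / d)²

z_{α/2} = 1.645 (for α = 0.1, two-sided)
z_β = 1.036 (for power = 0.85)
d = 0.28

n = ((1.645 + 1.036) / 0.28)²
n = (9.575)²
n ≈ 91.68
Round up to the next whole number: n = 92 pairs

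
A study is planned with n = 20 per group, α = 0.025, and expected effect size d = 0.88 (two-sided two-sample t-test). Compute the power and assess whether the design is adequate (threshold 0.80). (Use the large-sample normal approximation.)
Power ≈ 0.71; the study is underpowered (power < 0.80)

Power calculation (two-sample t-test, normal approximation):
z_β = d · √(n/2) - z_{α/2}
z_β = 0.88 · √(20/2) - 2.241
z_β = 0.88 · 3.162 - 2.241
z_β = 0.541

Power = Φ(z_β) = Φ(0.541) ≈ 0.706

Effect size d = 0.88 is large by Cohen's convention (0.2/0.5/0.8).

Threshold: power ≥ 0.80 is conventionally adequate.
Power ≈ 0.71 → the study is underpowered (power < 0.80).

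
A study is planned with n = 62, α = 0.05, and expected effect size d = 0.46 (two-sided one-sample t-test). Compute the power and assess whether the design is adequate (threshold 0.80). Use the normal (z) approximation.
Power ≈ 0.95; the study is adequately powered (power ≥ 0.80)

Power calculation (one-sample t-test, normal approximation):
z_β = d · √n - z_{α/2}
z_β = 0.46 · √62 - 1.960
z_β = 0.46 · 7.874 - 1.960
z_β = 1.662

Power = Φ(z_β) = Φ(1.662) ≈ 0.952

Effect size d = 0.46 is small by Cohen's convention (0.2/0.5/0.8).

Threshold: power ≥ 0.80 is conventionally adequate.
Power ≈ 0.95 → the study is adequately powered (power ≥ 0.80).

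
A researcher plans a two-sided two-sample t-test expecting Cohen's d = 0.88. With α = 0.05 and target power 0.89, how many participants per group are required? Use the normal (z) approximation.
n = 27 per group

Sample size formula (two-sample t-test, normal approximation):
n = 2 · ((z_{α/2} + z_β) / d)²

z_{α/2} = 1.960 (for α = 0.05, two-sided)
z_β = 1.227 (for power = 0.89)
d = 0.88

n = 2 · ((1.960 + 1.227) / 0.88)²
n = 2 · (3.622)²
n ≈ 26.24
Round up to the next whole number: n = 27 per group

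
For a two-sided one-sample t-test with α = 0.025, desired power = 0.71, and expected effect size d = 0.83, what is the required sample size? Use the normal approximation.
n = 12

Sample size formula (one-sample t-test, normal approximation):
n = ((z_{α/2} + z_β) / d)²

z_{α/2} = 2.241 (for α = 0.025, two-sided)
z_β = 0.553 (for power = 0.71)
d = 0.83

n = ((2.241 + 0.553) / 0.83)²
n = (3.366)²
n ≈ 11.33
Round up to the next whole number: n = 12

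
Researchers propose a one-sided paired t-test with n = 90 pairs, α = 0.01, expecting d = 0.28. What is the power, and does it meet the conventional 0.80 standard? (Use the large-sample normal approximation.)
Power ≈ 0.63; the study is underpowered (power < 0.80)

Power calculation (paired t-test, normal approximation):
z_β = d · √n - z_α
z_β = 0.28 · √90 - 2.326
z_β = 0.28 · 9.487 - 2.326
z_β = 0.330

Power = Φ(z_β) = Φ(0.330) ≈ 0.629

Effect size d = 0.28 is small by Cohen's convention (0.2/0.5/0.8).

Threshold: power ≥ 0.80 is conventionally adequate.
Power ≈ 0.63 → the study is underpowered (power < 0.80).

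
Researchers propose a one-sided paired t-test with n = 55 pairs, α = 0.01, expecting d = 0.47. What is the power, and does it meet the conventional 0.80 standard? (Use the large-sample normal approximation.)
Power ≈ 0.88; the study is adequately powered (power ≥ 0.80)

Power calculation (paired t-test, normal approximation):
z_β = d · √n - z_α
z_β = 0.47 · √55 - 2.326
z_β = 0.47 · 7.416 - 2.326
z_β = 1.159

Power = Φ(z_β) = Φ(1.159) ≈ 0.877

Effect size d = 0.47 is small by Cohen's convention (0.2/0.5/0.8).

Threshold: power ≥ 0.80 is conventionally adequate.
Power ≈ 0.88 → the study is adequately powered (power ≥ 0.80).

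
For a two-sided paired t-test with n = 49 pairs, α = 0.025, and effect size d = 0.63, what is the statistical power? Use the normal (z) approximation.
Power ≈ 0.98

Power calculation (paired t-test, normal approximation):
z_β = d · √n - z_{α/2}
z_β = 0.63 · √49 - 2.241
z_β = 0.63 · 7.000 - 2.241
z_β = 2.169

Power = Φ(z_β) = Φ(2.169) ≈ 0.985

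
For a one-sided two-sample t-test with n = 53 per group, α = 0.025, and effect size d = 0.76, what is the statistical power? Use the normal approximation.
Power ≈ 0.97

Power calculation (two-sample t-test, normal approximation):
z_β = d · √(n/2) - z_α
z_β = 0.76 · √(53/2) - 1.960
z_β = 0.76 · 5.148 - 1.960
z_β = 1.952

Power = Φ(z_β) = Φ(1.952) ≈ 0.975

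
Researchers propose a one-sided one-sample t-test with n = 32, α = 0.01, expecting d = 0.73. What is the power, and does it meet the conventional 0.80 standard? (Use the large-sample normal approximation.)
Power ≈ 0.96; the study is adequately powered (power ≥ 0.80)

Power calculation (one-sample t-test, normal approximation):
z_β = d · √n - z_α
z_β = 0.73 · √32 - 2.326
z_β = 0.73 · 5.657 - 2.326
z_β = 1.803

Power = Φ(z_β) = Φ(1.803) ≈ 0.964

Effect size d = 0.73 is medium by Cohen's convention (0.2/0.5/0.8).

Threshold: power ≥ 0.80 is conventionally adequate.
Power ≈ 0.96 → the study is adequately powered (power ≥ 0.80).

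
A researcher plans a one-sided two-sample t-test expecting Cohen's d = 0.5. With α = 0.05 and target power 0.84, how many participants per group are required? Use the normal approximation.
n = 56 per group

Sample size formula (two-sample t-test, normal approximation):
n = 2 · ((z_α + z_β) / d)²

z_α = 1.645 (for α = 0.05, one-sided)
z_β = 0.994 (for power = 0.84)
d = 0.5

n = 2 · ((1.645 + 0.994) / 0.5)²
n = 2 · (5.278)²
n ≈ 55.71
Round up to the next whole number: n = 56 per group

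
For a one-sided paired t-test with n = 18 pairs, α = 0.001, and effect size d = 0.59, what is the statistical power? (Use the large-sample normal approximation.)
Power ≈ 0.28

Power calculation (paired t-test, normal approximation):
z_β = d · √n - z_α
z_β = 0.59 · √18 - 3.090
z_β = 0.59 · 4.243 - 3.090
z_β = -0.587

Power = Φ(z_β) = Φ(-0.587) ≈ 0.279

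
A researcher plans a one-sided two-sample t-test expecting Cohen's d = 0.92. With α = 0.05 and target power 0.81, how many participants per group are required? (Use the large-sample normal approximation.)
n = 16 per group

Sample size formula (two-sample t-test, normal approximation):
n = 2 · ((z_α + z_β) / d)²

z_α = 1.645 (for α = 0.05, one-sided)
z_β = 0.878 (for power = 0.81)
d = 0.92

n = 2 · ((1.645 + 0.878) / 0.92)²
n = 2 · (2.742)²
n ≈ 15.04
Round up to the next whole number: n = 16 per group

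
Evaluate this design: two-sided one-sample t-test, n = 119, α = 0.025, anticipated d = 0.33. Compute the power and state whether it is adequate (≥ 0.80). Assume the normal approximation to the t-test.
Power ≈ 0.91; the study is adequately powered (power ≥ 0.80)

Power calculation (one-sample t-test, normal approximation):
z_β = d · √n - z_{α/2}
z_β = 0.33 · √119 - 2.241
z_β = 0.33 · 10.909 - 2.241
z_β = 1.358

Power = Φ(z_β) = Φ(1.358) ≈ 0.913

Effect size d = 0.33 is small by Cohen's convention (0.2/0.5/0.8).

Threshold: power ≥ 0.80 is conventionally adequate.
Power ≈ 0.91 → the study is adequately powered (power ≥ 0.80).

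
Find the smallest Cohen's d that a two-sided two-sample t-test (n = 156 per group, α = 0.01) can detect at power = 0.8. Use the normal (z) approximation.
d ≈ 0.39

Minimum detectable effect (two-sample t-test, normal approximation):
d = (z_{α/2} + z_β) / √(n/2)
d = (2.576 + 0.842) / √(156/2)
d = 3.417 / 8.832
d ≈ 0.39

By Cohen's convention (0.2 small / 0.5 medium / 0.8 large): small effect.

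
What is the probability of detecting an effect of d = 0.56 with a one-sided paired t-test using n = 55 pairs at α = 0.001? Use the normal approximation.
Power ≈ 0.86

Power calculation (paired t-test, normal approximation):
z_β = d · √n - z_α
z_β = 0.56 · √55 - 3.090
z_β = 0.56 · 7.416 - 3.090
z_β = 1.063

Power = Φ(z_β) = Φ(1.063) ≈ 0.856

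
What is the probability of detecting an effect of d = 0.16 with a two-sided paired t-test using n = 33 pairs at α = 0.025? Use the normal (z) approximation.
Power ≈ 0.09

Power calculation (paired t-test, normal approximation):
z_β = d · √n - z_{α/2}
z_β = 0.16 · √33 - 2.241
z_β = 0.16 · 5.745 - 2.241
z_β = -1.322

Power = Φ(z_β) = Φ(-1.322) ≈ 0.093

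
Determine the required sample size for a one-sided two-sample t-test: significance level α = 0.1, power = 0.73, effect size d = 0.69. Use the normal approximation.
n = 16 per group

Sample size formula (two-sample t-test, normal approximation):
n = 2 · ((z_α + z_β) / d)²

z_α = 1.282 (for α = 0.1, one-sided)
z_β = 0.613 (for power = 0.73)
d = 0.69

n = 2 · ((1.282 + 0.613) / 0.69)²
n = 2 · (2.746)²
n ≈ 15.08
Round up to the next whole number: n = 16 per group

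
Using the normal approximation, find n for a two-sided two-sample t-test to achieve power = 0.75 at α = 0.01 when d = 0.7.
n = 44 per group

Sample size formula (two-sample t-test, normal approximation):
n = 2 · ((z_{α/2} + z_β) / d)²

z_{α/2} = 2.576 (for α = 0.01, two-sided)
z_β = 0.674 (for power = 0.75)
d = 0.7

n = 2 · ((2.576 + 0.674) / 0.7)²
n = 2 · (4.643)²
n ≈ 43.11
Round up to the next whole number: n = 44 per group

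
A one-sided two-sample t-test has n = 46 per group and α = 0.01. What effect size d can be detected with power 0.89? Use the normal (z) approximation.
d ≈ 0.74

Minimum detectable effect (two-sample t-test, normal approximation):
d = (z_α + z_β) / √(n/2)
d = (2.326 + 1.227) / √(46/2)
d = 3.553 / 4.796
d ≈ 0.74

By Cohen's convention (0.2 small / 0.5 medium / 0.8 large): medium effect.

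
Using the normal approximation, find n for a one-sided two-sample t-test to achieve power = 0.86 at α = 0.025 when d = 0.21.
n = 420 per group

Sample size formula (two-sample t-test, normal approximation):
n = 2 · ((z_α + z_β) / d)²

z_α = 1.960 (for α = 0.025, one-sided)
z_β = 1.080 (for power = 0.86)
d = 0.21

n = 2 · ((1.960 + 1.080) / 0.21)²
n = 2 · (14.476)²
n ≈ 419.11
Round up to the next whole number: n = 420 per group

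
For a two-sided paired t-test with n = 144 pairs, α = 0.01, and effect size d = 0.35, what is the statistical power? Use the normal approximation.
Power ≈ 0.95

Power calculation (paired t-test, normal approximation):
z_β = d · √n - z_{α/2}
z_β = 0.35 · √144 - 2.576
z_β = 0.35 · 12.000 - 2.576
z_β = 1.624

Power = Φ(z_β) = Φ(1.624) ≈ 0.948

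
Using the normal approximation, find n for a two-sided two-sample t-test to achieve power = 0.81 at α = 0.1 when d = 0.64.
n = 32 per group

Sample size formula (two-sample t-test, normal approximation):
n = 2 · ((z_{α/2} + z_β) / d)²

z_{α/2} = 1.645 (for α = 0.1, two-sided)
z_β = 0.878 (for power = 0.81)
d = 0.64

n = 2 · ((1.645 + 0.878) / 0.64)²
n = 2 · (3.942)²
n ≈ 31.08
Round up to the next whole number: n = 32 per group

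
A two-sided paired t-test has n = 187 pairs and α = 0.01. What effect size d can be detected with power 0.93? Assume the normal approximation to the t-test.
d ≈ 0.30

Minimum detectable effect (paired t-test, normal approximation):
d = (z_{α/2} + z_β) / √n
d = (2.576 + 1.476) / √187
d = 4.052 / 13.675
d ≈ 0.30

By Cohen's convention (0.2 small / 0.5 medium / 0.8 large): small effect.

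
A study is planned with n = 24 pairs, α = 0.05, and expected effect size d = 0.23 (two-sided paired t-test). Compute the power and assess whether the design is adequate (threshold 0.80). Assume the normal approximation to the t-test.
Power ≈ 0.20; the study is underpowered (power < 0.80)

Power calculation (paired t-test, normal approximation):
z_β = d · √n - z_{α/2}
z_β = 0.23 · √24 - 1.960
z_β = 0.23 · 4.899 - 1.960
z_β = -0.833

Power = Φ(z_β) = Φ(-0.833) ≈ 0.202

Effect size d = 0.23 is small by Cohen's convention (0.2/0.5/0.8).

Threshold: power ≥ 0.80 is conventionally adequate.
Power ≈ 0.20 → the study is underpowered (power < 0.80).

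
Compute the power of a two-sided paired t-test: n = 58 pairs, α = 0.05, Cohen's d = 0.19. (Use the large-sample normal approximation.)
Power ≈ 0.30

Power calculation (paired t-test, normal approximation):
z_β = d · √n - z_{α/2}
z_β = 0.19 · √58 - 1.960
z_β = 0.19 · 7.616 - 1.960
z_β = -0.513

Power = Φ(z_β) = Φ(-0.513) ≈ 0.304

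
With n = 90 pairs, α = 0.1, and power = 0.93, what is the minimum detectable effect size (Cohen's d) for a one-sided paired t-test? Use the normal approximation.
d ≈ 0.29

Minimum detectable effect (paired t-test, normal approximation):
d = (z_α + z_β) / √n
d = (1.282 + 1.476) / √90
d = 2.757 / 9.487
d ≈ 0.29

By Cohen's convention (0.2 small / 0.5 medium / 0.8 large): small effect.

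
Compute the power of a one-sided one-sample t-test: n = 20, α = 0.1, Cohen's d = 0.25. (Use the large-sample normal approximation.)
Power ≈ 0.44

Power calculation (one-sample t-test, normal approximation):
z_β = d · √n - z_α
z_β = 0.25 · √20 - 1.282
z_β = 0.25 · 4.472 - 1.282
z_β = -0.164

Power = Φ(z_β) = Φ(-0.164) ≈ 0.435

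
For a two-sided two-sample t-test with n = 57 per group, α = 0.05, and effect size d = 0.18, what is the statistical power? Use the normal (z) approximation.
Power ≈ 0.16

Power calculation (two-sample t-test, normal approximation):
z_β = d · √(n/2) - z_{α/2}
z_β = 0.18 · √(57/2) - 1.960
z_β = 0.18 · 5.339 - 1.960
z_β = -0.999

Power = Φ(z_β) = Φ(-0.999) ≈ 0.159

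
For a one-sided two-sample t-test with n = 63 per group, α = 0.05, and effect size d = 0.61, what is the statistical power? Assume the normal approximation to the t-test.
Power ≈ 0.96

Power calculation (two-sample t-test, normal approximation):
z_β = d · √(n/2) - z_α
z_β = 0.61 · √(63/2) - 1.645
z_β = 0.61 · 5.612 - 1.645
z_β = 1.779

Power = Φ(z_β) = Φ(1.779) ≈ 0.962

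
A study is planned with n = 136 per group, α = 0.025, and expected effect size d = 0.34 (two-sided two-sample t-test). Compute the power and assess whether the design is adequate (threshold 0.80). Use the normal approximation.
Power ≈ 0.71; the study is underpowered (power < 0.80)

Power calculation (two-sample t-test, normal approximation):
z_β = d · √(n/2) - z_{α/2}
z_β = 0.34 · √(136/2) - 2.241
z_β = 0.34 · 8.246 - 2.241
z_β = 0.562

Power = Φ(z_β) = Φ(0.562) ≈ 0.713

Effect size d = 0.34 is small by Cohen's convention (0.2/0.5/0.8).

Threshold: power ≥ 0.80 is conventionally adequate.
Power ≈ 0.71 → the study is underpowered (power < 0.80).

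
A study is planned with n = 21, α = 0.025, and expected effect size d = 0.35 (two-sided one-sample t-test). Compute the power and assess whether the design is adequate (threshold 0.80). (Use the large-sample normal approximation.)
Power ≈ 0.26; the study is underpowered (power < 0.80)

Power calculation (one-sample t-test, normal approximation):
z_β = d · √n - z_{α/2}
z_β = 0.35 · √21 - 2.241
z_β = 0.35 · 4.583 - 2.241
z_β = -0.638

Power = Φ(z_β) = Φ(-0.638) ≈ 0.262

Effect size d = 0.35 is small by Cohen's convention (0.2/0.5/0.8).

Threshold: power ≥ 0.80 is conventionally adequate.
Power ≈ 0.26 → the study is underpowered (power < 0.80).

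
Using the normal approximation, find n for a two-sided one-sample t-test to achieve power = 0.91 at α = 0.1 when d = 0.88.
n = 12

Sample size formula (one-sample t-test, normal approximation):
n = ((z_{α/2} + z_β) / d)²

z_{α/2} = 1.645 (for α = 0.1, two-sided)
z_β = 1.341 (for power = 0.91)
d = 0.88

n = ((1.645 + 1.341) / 0.88)²
n = (3.393)²
n ≈ 11.51
Round up to the next whole number: n = 12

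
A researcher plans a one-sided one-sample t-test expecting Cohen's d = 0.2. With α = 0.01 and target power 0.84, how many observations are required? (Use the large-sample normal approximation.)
n = 276

Sample size formula (one-sample t-test, normal approximation):
n = ((z_α + z_β) / d)²

z_α = 2.326 (for α = 0.01, one-sided)
z_β = 0.994 (for power = 0.84)
d = 0.2

n = ((2.326 + 0.994) / 0.2)²
n = (16.600)²
n ≈ 275.56
Round up to the next whole number: n = 276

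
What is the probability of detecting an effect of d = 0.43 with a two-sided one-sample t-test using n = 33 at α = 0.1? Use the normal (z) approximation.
Power ≈ 0.80

Power calculation (one-sample t-test, normal approximation):
z_β = d · √n - z_{α/2}
z_β = 0.43 · √33 - 1.645
z_β = 0.43 · 5.745 - 1.645
z_β = 0.825

Power = Φ(z_β) = Φ(0.825) ≈ 0.795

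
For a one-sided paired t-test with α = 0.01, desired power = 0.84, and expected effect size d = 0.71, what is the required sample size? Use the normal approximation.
n = 22 pairs

Sample size formula (paired t-test, normal approximation):
n = ((z_α + z_β) / d)²

z_α = 2.326 (for α = 0.01, one-sided)
z_β = 0.994 (for power = 0.84)
d = 0.71

n = ((2.326 + 0.994) / 0.71)²
n = (4.676)²
n ≈ 21.86
Round up to the next whole number: n = 22 pairs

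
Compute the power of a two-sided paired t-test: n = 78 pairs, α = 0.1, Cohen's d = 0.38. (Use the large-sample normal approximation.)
Power ≈ 0.96

Power calculation (paired t-test, normal approximation):
z_β = d · √n - z_{α/2}
z_β = 0.38 · √78 - 1.645
z_β = 0.38 · 8.832 - 1.645
z_β = 1.711

Power = Φ(z_β) = Φ(1.711) ≈ 0.956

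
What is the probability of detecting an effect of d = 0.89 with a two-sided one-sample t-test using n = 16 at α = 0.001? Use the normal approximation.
Power ≈ 0.61

Power calculation (one-sample t-test, normal approximation):
z_β = d · √n - z_{α/2}
z_β = 0.89 · √16 - 3.291
z_β = 0.89 · 4.000 - 3.291
z_β = 0.269

Power = Φ(z_β) = Φ(0.269) ≈ 0.606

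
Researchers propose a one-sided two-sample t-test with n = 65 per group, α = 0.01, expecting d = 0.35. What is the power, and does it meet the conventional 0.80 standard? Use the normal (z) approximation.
Power ≈ 0.37; the study is underpowered (power < 0.80)

Power calculation (two-sample t-test, normal approximation):
z_β = d · √(n/2) - z_α
z_β = 0.35 · √(65/2) - 2.326
z_β = 0.35 · 5.701 - 2.326
z_β = -0.331

Power = Φ(z_β) = Φ(-0.331) ≈ 0.370

Effect size d = 0.35 is small by Cohen's convention (0.2/0.5/0.8).

Threshold: power ≥ 0.80 is conventionally adequate.
Power ≈ 0.37 → the study is underpowered (power < 0.80).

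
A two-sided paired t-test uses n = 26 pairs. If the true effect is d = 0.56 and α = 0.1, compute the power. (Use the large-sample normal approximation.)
Power ≈ 0.89

Power calculation (paired t-test, normal approximation):
z_β = d · √n - z_{α/2}
z_β = 0.56 · √26 - 1.645
z_β = 0.56 · 5.099 - 1.645
z_β = 1.211

Power = Φ(z_β) = Φ(1.211) ≈ 0.887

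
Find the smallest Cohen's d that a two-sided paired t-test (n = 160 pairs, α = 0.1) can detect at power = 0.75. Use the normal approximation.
d ≈ 0.18

Minimum detectable effect (paired t-test, normal approximation):
d = (z_{α/2} + z_β) / √n
d = (1.645 + 0.674) / √160
d = 2.319 / 12.649
d ≈ 0.18

By Cohen's convention (0.2 small / 0.5 medium / 0.8 large): very small effect.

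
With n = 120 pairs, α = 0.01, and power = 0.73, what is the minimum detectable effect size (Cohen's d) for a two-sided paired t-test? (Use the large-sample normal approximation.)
d ≈ 0.29

Minimum detectable effect (paired t-test, normal approximation):
d = (z_{α/2} + z_β) / √n
d = (2.576 + 0.613) / √120
d = 3.189 / 10.954
d ≈ 0.29

By Cohen's convention (0.2 small / 0.5 medium / 0.8 large): small effect.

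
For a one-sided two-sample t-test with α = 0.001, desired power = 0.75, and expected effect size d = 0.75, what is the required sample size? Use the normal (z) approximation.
n = 51 per group

Sample size formula (two-sample t-test, normal approximation):
n = 2 · ((z_α + z_β) / d)²

z_α = 3.090 (for α = 0.001, one-sided)
z_β = 0.674 (for power = 0.75)
d = 0.75

n = 2 · ((3.090 + 0.674) / 0.75)²
n = 2 · (5.019)²
n ≈ 50.38
Round up to the next whole number: n = 51 per group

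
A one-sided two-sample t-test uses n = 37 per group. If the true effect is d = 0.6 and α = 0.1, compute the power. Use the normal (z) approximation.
Power ≈ 0.90

Power calculation (two-sample t-test, normal approximation):
z_β = d · √(n/2) - z_α
z_β = 0.6 · √(37/2) - 1.282
z_β = 0.6 · 4.301 - 1.282
z_β = 1.299

Power = Φ(z_β) = Φ(1.299) ≈ 0.903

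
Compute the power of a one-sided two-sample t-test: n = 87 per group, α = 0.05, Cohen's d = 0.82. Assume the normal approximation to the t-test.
Power ≈ 1.00

Power calculation (two-sample t-test, normal approximation):
z_β = d · √(n/2) - z_α
z_β = 0.82 · √(87/2) - 1.645
z_β = 0.82 · 6.595 - 1.645
z_β = 3.763

Power = Φ(z_β) = Φ(3.763) ≈ 1.000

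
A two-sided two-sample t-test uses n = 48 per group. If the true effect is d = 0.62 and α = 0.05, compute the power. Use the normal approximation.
Power ≈ 0.86

Power calculation (two-sample t-test, normal approximation):
z_β = d · √(n/2) - z_{α/2}
z_β = 0.62 · √(48/2) - 1.960
z_β = 0.62 · 4.899 - 1.960
z_β = 1.077

Power = Φ(z_β) = Φ(1.077) ≈ 0.859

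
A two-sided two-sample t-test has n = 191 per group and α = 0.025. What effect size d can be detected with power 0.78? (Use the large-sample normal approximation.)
d ≈ 0.31

Minimum detectable effect (two-sample t-test, normal approximation):
d = (z_{α/2} + z_β) / √(n/2)
d = (2.241 + 0.772) / √(191/2)
d = 3.014 / 9.772
d ≈ 0.31

By Cohen's convention (0.2 small / 0.5 medium / 0.8 large): small effect.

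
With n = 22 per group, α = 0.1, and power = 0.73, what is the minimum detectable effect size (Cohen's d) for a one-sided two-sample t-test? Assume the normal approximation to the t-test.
d ≈ 0.57

Minimum detectable effect (two-sample t-test, normal approximation):
d = (z_α + z_β) / √(n/2)
d = (1.282 + 0.613) / √(22/2)
d = 1.894 / 3.317
d ≈ 0.57

By Cohen's convention (0.2 small / 0.5 medium / 0.8 large): medium effect.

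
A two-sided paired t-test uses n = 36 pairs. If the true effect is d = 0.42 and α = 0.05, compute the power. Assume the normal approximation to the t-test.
Power ≈ 0.71

Power calculation (paired t-test, normal approximation):
z_β = d · √n - z_{α/2}
z_β = 0.42 · √36 - 1.960
z_β = 0.42 · 6.000 - 1.960
z_β = 0.560

Power = Φ(z_β) = Φ(0.560) ≈ 0.712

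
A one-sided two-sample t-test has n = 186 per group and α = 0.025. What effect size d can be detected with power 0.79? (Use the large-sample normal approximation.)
d ≈ 0.29

Minimum detectable effect (two-sample t-test, normal approximation):
d = (z_α + z_β) / √(n/2)
d = (1.960 + 0.806) / √(186/2)
d = 2.766 / 9.644
d ≈ 0.29

By Cohen's convention (0.2 small / 0.5 medium / 0.8 large): small effect.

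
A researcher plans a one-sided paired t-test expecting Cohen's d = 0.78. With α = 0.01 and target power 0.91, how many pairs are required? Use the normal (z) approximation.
n = 23 pairs

Sample size formula (paired t-test, normal approximation):
n = ((z_α + z_β) / d)²

z_α = 2.326 (for α = 0.01, one-sided)
z_β = 1.341 (for power = 0.91)
d = 0.78

n = ((2.326 + 1.341) / 0.78)²
n = (4.701)²
n ≈ 22.10
Round up to the next whole number: n = 23 pairs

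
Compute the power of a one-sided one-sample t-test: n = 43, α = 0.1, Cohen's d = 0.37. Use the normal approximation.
Power ≈ 0.87

Power calculation (one-sample t-test, normal approximation):
z_β = d · √n - z_α
z_β = 0.37 · √43 - 1.282
z_β = 0.37 · 6.557 - 1.282
z_β = 1.145

Power = Φ(z_β) = Φ(1.145) ≈ 0.874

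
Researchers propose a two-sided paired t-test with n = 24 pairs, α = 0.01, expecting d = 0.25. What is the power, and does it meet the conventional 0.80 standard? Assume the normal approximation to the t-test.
Power ≈ 0.09; the study is underpowered (power < 0.80)

Power calculation (paired t-test, normal approximation):
z_β = d · √n - z_{α/2}
z_β = 0.25 · √24 - 2.576
z_β = 0.25 · 4.899 - 2.576
z_β = -1.351

Power = Φ(z_β) = Φ(-1.351) ≈ 0.088

Effect size d = 0.25 is small by Cohen's convention (0.2/0.5/0.8).

Threshold: power ≥ 0.80 is conventionally adequate.
Power ≈ 0.09 → the study is underpowered (power < 0.80).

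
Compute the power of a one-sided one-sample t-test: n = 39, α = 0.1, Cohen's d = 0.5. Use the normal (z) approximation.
Power ≈ 0.97

Power calculation (one-sample t-test, normal approximation):
z_β = d · √n - z_α
z_β = 0.5 · √39 - 1.282
z_β = 0.5 · 6.245 - 1.282
z_β = 1.841

Power = Φ(z_β) = Φ(1.841) ≈ 0.967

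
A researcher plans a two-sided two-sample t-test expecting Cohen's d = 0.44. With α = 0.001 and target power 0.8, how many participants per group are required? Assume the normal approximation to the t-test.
n = 177 per group

Sample size formula (two-sample t-test, normal approximation):
n = 2 · ((z_{α/2} + z_β) / d)²

z_{α/2} = 3.291 (for α = 0.001, two-sided)
z_β = 0.842 (for power = 0.8)
d = 0.44

n = 2 · ((3.291 + 0.842) / 0.44)²
n = 2 · (9.393)²
n ≈ 176.46
Round up to the next whole number: n = 177 per group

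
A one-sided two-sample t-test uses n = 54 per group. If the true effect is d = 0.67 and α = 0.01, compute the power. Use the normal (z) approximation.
Power ≈ 0.88

Power calculation (two-sample t-test, normal approximation):
z_β = d · √(n/2) - z_α
z_β = 0.67 · √(54/2) - 2.326
z_β = 0.67 · 5.196 - 2.326
z_β = 1.155

Power = Φ(z_β) = Φ(1.155) ≈ 0.876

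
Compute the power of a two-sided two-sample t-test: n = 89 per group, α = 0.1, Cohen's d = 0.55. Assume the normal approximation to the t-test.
Power ≈ 0.98

Power calculation (two-sample t-test, normal approximation):
z_β = d · √(n/2) - z_{α/2}
z_β = 0.55 · √(89/2) - 1.645
z_β = 0.55 · 6.671 - 1.645
z_β = 2.024

Power = Φ(z_β) = Φ(2.024) ≈ 0.979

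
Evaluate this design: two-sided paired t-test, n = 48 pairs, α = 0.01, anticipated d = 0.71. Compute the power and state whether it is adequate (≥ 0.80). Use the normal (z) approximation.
Power ≈ 0.99; the study is adequately powered (power ≥ 0.80)

Power calculation (paired t-test, normal approximation):
z_β = d · √n - z_{α/2}
z_β = 0.71 · √48 - 2.576
z_β = 0.71 · 6.928 - 2.576
z_β = 2.343

Power = Φ(z_β) = Φ(2.343) ≈ 0.990

Effect size d = 0.71 is medium by Cohen's convention (0.2/0.5/0.8).

Threshold: power ≥ 0.80 is conventionally adequate.
Power ≈ 0.99 → the study is adequately powered (power ≥ 0.80).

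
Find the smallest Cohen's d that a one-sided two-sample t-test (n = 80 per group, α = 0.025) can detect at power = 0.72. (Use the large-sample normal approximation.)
d ≈ 0.40

Minimum detectable effect (two-sample t-test, normal approximation):
d = (z_α + z_β) / √(n/2)
d = (1.960 + 0.583) / √(80/2)
d = 2.543 / 6.325
d ≈ 0.40

By Cohen's convention (0.2 small / 0.5 medium / 0.8 large): small effect.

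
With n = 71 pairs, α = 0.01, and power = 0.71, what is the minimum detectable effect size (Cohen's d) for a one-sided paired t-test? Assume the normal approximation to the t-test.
d ≈ 0.34

Minimum detectable effect (paired t-test, normal approximation):
d = (z_α + z_β) / √n
d = (2.326 + 0.553) / √71
d = 2.880 / 8.426
d ≈ 0.34

By Cohen's convention (0.2 small / 0.5 medium / 0.8 large): small effect.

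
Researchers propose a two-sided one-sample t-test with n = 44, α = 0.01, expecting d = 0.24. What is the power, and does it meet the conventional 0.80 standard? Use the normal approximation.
Power ≈ 0.16; the study is underpowered (power < 0.80)

Power calculation (one-sample t-test, normal approximation):
z_β = d · √n - z_{α/2}
z_β = 0.24 · √44 - 2.576
z_β = 0.24 · 6.633 - 2.576
z_β = -0.984

Power = Φ(z_β) = Φ(-0.984) ≈ 0.163

Effect size d = 0.24 is small by Cohen's convention (0.2/0.5/0.8).

Threshold: power ≥ 0.80 is conventionally adequate.
Power ≈ 0.16 → the study is underpowered (power < 0.80).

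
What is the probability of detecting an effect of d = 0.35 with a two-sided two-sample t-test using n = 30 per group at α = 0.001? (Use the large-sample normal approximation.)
Power ≈ 0.03

Power calculation (two-sample t-test, normal approximation):
z_β = d · √(n/2) - z_{α/2}
z_β = 0.35 · √(30/2) - 3.291
z_β = 0.35 · 3.873 - 3.291
z_β = -1.935

Power = Φ(z_β) = Φ(-1.935) ≈ 0.026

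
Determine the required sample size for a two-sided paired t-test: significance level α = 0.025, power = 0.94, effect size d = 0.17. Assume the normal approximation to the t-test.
n = 499 pairs

Sample size formula (paired t-test, normal approximation):
n = ((z_{α/2} + z_β) / d)²

z_{α/2} = 2.241 (for α = 0.025, two-sided)
z_β = 1.555 (for power = 0.94)
d = 0.17

n = ((2.241 + 1.555) / 0.17)²
n = (22.329)²
n ≈ 498.58
Round up to the next whole number: n = 499 pairs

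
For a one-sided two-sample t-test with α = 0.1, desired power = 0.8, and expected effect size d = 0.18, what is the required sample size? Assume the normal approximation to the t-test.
n = 279 per group

Sample size formula (two-sample t-test, normal approximation):
n = 2 · ((z_α + z_β) / d)²

z_α = 1.282 (for α = 0.1, one-sided)
z_β = 0.842 (for power = 0.8)
d = 0.18

n = 2 · ((1.282 + 0.842) / 0.18)²
n = 2 · (11.800)²
n ≈ 278.48
Round up to the next whole number: n = 279 per group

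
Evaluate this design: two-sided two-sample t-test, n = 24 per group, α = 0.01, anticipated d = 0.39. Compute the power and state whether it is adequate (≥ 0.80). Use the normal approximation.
Power ≈ 0.11; the study is underpowered (power < 0.80)

Power calculation (two-sample t-test, normal approximation):
z_β = d · √(n/2) - z_{α/2}
z_β = 0.39 · √(24/2) - 2.576
z_β = 0.39 · 3.464 - 2.576
z_β = -1.225

Power = Φ(z_β) = Φ(-1.225) ≈ 0.110

Effect size d = 0.39 is small by Cohen's convention (0.2/0.5/0.8).

Threshold: power ≥ 0.80 is conventionally adequate.
Power ≈ 0.11 → the study is underpowered (power < 0.80).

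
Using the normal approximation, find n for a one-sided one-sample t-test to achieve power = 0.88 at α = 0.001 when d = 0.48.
n = 79

Sample size formula (one-sample t-test, normal approximation):
n = ((z_α + z_β) / d)²

z_α = 3.090 (for α = 0.001, one-sided)
z_β = 1.175 (for power = 0.88)
d = 0.48

n = ((3.090 + 1.175) / 0.48)²
n = (8.885)²
n ≈ 78.94
Round up to the next whole number: n = 79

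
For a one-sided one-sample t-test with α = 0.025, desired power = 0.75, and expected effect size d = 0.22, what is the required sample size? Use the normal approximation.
n = 144

Sample size formula (one-sample t-test, normal approximation):
n = ((z_α + z_β) / d)²

z_α = 1.960 (for α = 0.025, one-sided)
z_β = 0.674 (for power = 0.75)
d = 0.22

n = ((1.960 + 0.674) / 0.22)²
n = (11.973)²
n ≈ 143.35
Round up to the next whole number: n = 144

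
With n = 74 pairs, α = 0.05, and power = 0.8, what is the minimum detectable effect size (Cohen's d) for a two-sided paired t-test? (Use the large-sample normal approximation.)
d ≈ 0.33

Minimum detectable effect (paired t-test, normal approximation):
d = (z_{α/2} + z_β) / √n
d = (1.960 + 0.842) / √74
d = 2.802 / 8.602
d ≈ 0.33

By Cohen's convention (0.2 small / 0.5 medium / 0.8 large): small effect.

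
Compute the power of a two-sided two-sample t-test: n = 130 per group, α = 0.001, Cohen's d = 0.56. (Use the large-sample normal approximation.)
Power ≈ 0.89

Power calculation (two-sample t-test, normal approximation):
z_β = d · √(n/2) - z_{α/2}
z_β = 0.56 · √(130/2) - 3.291
z_β = 0.56 · 8.062 - 3.291
z_β = 1.224

Power = Φ(z_β) = Φ(1.224) ≈ 0.890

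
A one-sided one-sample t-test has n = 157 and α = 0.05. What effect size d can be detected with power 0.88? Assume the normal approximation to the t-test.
d ≈ 0.23

Minimum detectable effect (one-sample t-test, normal approximation):
d = (z_α + z_β) / √n
d = (1.645 + 1.175) / √157
d = 2.820 / 12.530
d ≈ 0.23

By Cohen's convention (0.2 small / 0.5 medium / 0.8 large): small effect.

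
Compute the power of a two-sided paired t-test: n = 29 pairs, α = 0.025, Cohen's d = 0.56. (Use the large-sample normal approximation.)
Power ≈ 0.78

Power calculation (paired t-test, normal approximation):
z_β = d · √n - z_{α/2}
z_β = 0.56 · √29 - 2.241
z_β = 0.56 · 5.385 - 2.241
z_β = 0.774

Power = Φ(z_β) = Φ(0.774) ≈ 0.781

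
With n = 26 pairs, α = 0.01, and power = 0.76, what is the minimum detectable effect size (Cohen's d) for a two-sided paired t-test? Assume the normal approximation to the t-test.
d ≈ 0.64

Minimum detectable effect (paired t-test, normal approximation):
d = (z_{α/2} + z_β) / √n
d = (2.576 + 0.706) / √26
d = 3.282 / 5.099
d ≈ 0.64

By Cohen's convention (0.2 small / 0.5 medium / 0.8 large): medium effect.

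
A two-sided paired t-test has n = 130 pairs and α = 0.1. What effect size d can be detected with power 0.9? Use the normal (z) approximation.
d ≈ 0.26

Minimum detectable effect (paired t-test, normal approximation):
d = (z_{α/2} + z_β) / √n
d = (1.645 + 1.282) / √130
d = 2.926 / 11.402
d ≈ 0.26

By Cohen's convention (0.2 small / 0.5 medium / 0.8 large): small effect.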